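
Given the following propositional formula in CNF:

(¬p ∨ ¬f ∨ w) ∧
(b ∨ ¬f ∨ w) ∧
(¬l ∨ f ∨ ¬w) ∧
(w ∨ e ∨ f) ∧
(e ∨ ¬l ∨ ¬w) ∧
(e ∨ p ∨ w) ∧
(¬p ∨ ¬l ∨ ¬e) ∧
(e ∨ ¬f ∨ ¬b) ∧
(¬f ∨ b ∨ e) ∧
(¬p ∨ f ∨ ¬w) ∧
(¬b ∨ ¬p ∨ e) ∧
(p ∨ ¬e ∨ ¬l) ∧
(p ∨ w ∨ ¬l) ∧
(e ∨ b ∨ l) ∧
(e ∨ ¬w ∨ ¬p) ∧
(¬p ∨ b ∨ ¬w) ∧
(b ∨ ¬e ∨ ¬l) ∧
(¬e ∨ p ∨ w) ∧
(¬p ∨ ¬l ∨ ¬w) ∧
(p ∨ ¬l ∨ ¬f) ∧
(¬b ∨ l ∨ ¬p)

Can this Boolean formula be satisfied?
Yes

Yes, the formula is satisfiable.

One satisfying assignment is: e=False, f=False, p=False, b=True, l=False, w=True

Verification: With this assignment, all 21 clauses evaluate to true.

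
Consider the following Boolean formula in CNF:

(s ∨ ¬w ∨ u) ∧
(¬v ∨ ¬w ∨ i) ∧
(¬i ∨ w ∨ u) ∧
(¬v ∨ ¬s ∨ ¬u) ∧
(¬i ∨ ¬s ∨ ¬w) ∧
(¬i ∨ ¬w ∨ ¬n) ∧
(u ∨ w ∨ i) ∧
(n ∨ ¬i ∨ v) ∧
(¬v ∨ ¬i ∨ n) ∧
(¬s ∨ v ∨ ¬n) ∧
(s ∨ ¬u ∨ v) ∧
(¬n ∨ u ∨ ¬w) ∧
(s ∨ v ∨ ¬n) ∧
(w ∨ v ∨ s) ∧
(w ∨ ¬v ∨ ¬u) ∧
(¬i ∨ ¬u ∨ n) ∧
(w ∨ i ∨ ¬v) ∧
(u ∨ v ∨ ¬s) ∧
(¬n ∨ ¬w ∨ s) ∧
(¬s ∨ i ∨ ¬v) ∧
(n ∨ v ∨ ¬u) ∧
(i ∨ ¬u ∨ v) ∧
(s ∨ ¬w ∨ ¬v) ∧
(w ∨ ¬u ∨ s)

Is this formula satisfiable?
No

No, the formula is not satisfiable.

No assignment of truth values to the variables can make all 24 clauses true simultaneously.

The formula is UNSAT (unsatisfiable).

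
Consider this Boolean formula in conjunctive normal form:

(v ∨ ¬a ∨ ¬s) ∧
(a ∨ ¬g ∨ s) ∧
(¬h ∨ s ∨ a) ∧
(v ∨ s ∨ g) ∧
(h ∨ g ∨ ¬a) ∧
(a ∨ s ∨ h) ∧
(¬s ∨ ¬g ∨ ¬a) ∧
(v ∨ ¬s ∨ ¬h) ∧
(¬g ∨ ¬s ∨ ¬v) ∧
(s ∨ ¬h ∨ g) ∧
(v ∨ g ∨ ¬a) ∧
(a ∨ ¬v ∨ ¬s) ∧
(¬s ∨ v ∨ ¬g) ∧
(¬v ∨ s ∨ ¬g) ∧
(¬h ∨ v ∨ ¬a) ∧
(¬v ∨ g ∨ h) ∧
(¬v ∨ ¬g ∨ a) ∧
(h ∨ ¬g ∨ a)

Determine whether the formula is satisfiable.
Yes

Yes, the formula is satisfiable.

One satisfying assignment is: a=True, g=True, h=False, s=False, v=False

Verification: With this assignment, all 18 clauses evaluate to true.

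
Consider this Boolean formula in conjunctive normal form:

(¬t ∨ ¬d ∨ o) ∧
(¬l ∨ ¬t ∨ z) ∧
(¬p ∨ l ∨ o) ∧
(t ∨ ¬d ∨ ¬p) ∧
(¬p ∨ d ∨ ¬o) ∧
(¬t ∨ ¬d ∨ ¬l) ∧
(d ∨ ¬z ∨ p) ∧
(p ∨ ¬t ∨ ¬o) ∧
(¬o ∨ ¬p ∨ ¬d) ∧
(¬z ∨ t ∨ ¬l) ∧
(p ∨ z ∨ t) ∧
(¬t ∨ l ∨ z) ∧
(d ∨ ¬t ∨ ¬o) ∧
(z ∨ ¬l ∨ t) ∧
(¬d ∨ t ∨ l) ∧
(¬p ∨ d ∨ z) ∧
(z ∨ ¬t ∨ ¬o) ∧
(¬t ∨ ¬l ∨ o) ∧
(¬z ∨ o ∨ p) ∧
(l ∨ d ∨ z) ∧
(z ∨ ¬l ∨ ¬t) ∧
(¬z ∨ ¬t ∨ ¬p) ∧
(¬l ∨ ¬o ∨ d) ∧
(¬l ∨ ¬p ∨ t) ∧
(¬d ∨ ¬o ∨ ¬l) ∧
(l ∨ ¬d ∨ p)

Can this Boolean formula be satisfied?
No

No, the formula is not satisfiable.

No assignment of truth values to the variables can make all 26 clauses true simultaneously.

The formula is UNSAT (unsatisfiable).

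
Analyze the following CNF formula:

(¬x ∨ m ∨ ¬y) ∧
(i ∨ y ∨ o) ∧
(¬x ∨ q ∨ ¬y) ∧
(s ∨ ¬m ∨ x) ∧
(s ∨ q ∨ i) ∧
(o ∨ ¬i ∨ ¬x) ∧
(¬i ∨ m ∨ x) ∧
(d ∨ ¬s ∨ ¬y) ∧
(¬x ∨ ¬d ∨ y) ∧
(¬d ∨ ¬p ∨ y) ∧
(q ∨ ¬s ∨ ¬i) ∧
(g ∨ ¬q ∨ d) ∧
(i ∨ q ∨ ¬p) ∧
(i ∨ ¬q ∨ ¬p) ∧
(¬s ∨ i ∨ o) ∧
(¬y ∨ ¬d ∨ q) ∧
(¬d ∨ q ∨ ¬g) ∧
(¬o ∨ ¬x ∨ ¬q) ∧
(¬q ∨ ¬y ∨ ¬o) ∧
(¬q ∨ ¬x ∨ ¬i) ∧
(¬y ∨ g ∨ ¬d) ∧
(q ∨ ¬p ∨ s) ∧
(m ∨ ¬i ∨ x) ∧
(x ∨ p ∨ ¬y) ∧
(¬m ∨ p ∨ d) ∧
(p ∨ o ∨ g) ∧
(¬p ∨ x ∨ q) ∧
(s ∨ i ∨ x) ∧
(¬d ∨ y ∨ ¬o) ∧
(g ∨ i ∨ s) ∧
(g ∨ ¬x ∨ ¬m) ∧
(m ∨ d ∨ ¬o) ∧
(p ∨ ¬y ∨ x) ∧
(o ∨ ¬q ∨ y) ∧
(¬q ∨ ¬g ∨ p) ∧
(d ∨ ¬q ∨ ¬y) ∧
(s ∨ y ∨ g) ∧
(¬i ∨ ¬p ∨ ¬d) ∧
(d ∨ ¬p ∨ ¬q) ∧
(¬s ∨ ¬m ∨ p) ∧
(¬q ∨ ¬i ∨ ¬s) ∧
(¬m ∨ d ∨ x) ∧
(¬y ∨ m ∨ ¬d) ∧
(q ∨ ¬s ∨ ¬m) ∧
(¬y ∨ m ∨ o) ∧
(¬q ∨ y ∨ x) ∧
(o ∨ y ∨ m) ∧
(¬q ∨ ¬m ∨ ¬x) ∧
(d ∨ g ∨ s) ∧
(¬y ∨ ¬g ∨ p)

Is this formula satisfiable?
No

No, the formula is not satisfiable.

No assignment of truth values to the variables can make all 50 clauses true simultaneously.

The formula is UNSAT (unsatisfiable).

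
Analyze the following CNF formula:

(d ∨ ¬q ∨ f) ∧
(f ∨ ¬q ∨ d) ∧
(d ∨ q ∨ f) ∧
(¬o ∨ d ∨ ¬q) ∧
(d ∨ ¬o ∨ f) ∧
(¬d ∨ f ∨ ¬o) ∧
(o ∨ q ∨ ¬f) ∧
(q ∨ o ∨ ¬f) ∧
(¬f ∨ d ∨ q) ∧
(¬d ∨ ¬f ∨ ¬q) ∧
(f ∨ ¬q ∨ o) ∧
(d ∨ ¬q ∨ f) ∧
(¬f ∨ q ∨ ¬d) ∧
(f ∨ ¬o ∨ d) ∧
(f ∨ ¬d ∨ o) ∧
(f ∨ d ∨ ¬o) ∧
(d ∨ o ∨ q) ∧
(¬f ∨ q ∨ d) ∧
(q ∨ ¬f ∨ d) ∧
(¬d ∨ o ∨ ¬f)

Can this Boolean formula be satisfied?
Yes

Yes, the formula is satisfiable.

One satisfying assignment is: q=True, f=True, d=False, o=False

Verification: With this assignment, all 20 clauses evaluate to true.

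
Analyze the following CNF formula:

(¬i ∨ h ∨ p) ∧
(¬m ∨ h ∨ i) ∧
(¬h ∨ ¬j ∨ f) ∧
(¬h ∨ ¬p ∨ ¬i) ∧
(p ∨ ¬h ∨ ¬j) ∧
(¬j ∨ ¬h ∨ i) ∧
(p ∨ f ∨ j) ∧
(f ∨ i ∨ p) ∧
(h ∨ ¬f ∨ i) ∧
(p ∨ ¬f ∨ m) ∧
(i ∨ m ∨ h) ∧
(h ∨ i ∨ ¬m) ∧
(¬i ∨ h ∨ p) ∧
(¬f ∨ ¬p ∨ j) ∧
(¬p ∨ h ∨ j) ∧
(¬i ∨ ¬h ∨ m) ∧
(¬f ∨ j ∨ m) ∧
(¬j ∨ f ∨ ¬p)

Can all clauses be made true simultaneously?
Yes

Yes, the formula is satisfiable.

One satisfying assignment is: f=False, p=True, i=False, j=False, m=False, h=True

Verification: With this assignment, all 18 clauses evaluate to true.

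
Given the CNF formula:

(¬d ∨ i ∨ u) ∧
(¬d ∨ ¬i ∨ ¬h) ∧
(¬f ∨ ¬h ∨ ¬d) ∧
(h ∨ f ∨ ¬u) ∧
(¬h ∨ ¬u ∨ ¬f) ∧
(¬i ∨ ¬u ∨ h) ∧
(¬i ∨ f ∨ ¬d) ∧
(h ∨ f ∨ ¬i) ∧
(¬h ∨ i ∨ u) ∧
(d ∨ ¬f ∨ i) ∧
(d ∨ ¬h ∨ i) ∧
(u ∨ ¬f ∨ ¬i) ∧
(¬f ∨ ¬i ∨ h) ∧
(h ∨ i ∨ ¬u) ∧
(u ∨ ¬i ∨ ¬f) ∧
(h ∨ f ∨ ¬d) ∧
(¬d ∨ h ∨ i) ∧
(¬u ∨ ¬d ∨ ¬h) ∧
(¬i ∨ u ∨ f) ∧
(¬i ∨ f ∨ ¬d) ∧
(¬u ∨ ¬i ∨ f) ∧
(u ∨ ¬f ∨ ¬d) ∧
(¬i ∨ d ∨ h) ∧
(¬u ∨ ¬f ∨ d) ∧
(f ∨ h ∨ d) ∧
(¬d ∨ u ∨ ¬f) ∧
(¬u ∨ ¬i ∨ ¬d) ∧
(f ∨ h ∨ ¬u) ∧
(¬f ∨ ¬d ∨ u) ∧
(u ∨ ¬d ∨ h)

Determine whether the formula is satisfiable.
No

No, the formula is not satisfiable.

No assignment of truth values to the variables can make all 30 clauses true simultaneously.

The formula is UNSAT (unsatisfiable).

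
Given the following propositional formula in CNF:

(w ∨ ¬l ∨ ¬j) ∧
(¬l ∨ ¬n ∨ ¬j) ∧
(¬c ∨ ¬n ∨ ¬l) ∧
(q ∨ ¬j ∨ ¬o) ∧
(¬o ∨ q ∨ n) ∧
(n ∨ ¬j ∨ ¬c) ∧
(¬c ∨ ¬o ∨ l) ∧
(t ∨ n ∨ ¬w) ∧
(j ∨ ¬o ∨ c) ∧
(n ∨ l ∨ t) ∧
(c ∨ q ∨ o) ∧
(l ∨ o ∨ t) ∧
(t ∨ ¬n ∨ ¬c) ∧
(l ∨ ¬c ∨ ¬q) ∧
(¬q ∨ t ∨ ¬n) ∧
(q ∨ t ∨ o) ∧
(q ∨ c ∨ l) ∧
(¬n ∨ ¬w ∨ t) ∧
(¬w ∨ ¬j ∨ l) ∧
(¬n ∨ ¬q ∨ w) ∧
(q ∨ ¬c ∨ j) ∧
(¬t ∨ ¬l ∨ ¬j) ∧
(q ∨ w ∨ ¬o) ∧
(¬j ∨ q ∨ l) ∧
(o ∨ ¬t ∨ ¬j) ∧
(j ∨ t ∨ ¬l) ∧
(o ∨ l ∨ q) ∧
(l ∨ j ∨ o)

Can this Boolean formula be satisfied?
Yes

Yes, the formula is satisfiable.

One satisfying assignment is: w=True, n=False, o=False, l=True, t=True, q=True, c=False, j=False

Verification: With this assignment, all 28 clauses evaluate to true.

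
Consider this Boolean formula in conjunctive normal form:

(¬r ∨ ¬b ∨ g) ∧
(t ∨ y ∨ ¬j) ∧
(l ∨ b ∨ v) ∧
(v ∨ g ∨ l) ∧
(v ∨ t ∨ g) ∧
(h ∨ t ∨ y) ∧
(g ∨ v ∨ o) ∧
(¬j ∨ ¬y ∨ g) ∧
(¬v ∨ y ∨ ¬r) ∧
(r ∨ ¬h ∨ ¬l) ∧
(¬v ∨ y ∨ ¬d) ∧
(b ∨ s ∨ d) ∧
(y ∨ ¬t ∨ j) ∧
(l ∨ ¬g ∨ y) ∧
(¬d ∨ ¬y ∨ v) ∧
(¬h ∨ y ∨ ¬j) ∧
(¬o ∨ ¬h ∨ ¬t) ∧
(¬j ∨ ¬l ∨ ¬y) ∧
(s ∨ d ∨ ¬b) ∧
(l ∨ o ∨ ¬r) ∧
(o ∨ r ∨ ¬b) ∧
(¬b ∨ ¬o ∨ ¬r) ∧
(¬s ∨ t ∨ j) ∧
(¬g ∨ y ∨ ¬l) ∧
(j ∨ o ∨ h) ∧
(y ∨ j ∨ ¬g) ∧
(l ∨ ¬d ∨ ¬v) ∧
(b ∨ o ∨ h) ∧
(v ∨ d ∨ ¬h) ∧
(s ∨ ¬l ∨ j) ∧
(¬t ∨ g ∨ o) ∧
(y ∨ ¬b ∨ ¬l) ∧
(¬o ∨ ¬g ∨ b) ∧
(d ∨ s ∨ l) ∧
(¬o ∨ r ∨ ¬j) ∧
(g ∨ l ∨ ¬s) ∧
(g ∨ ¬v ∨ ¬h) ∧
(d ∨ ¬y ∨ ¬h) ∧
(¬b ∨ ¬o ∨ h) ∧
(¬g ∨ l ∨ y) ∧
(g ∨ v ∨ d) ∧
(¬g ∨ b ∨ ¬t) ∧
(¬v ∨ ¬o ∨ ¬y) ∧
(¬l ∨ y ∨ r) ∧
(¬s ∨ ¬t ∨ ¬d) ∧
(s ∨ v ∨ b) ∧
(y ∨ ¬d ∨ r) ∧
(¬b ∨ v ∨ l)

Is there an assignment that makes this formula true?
No

No, the formula is not satisfiable.

No assignment of truth values to the variables can make all 48 clauses true simultaneously.

The formula is UNSAT (unsatisfiable).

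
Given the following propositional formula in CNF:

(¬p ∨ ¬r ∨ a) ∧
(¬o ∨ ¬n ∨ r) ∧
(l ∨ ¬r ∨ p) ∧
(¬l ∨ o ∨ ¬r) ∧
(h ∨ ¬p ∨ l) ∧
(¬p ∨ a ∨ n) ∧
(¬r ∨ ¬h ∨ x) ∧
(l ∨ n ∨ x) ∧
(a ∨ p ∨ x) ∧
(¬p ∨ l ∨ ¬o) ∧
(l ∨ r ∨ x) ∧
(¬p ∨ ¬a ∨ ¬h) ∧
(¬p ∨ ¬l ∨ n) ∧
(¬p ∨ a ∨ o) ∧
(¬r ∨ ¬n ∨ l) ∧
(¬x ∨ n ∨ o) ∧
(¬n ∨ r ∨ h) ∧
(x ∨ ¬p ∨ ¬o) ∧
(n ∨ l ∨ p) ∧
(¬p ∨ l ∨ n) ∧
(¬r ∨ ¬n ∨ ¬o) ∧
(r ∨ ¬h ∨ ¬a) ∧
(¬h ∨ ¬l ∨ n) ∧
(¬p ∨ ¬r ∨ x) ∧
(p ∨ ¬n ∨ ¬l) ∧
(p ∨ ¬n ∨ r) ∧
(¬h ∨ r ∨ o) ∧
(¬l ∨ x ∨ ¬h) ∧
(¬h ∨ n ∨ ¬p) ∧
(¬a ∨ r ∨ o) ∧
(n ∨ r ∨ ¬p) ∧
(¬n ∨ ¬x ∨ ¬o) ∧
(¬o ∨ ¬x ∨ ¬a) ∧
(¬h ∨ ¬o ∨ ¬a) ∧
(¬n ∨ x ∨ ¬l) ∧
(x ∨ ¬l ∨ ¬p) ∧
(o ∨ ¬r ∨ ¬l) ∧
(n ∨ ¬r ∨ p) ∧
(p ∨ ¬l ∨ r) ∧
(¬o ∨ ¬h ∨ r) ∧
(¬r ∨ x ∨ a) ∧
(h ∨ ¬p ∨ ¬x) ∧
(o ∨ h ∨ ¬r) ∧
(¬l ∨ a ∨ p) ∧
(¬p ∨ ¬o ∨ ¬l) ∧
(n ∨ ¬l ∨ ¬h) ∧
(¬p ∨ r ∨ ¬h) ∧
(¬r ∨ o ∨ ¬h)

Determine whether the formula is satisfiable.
No

No, the formula is not satisfiable.

No assignment of truth values to the variables can make all 48 clauses true simultaneously.

The formula is UNSAT (unsatisfiable).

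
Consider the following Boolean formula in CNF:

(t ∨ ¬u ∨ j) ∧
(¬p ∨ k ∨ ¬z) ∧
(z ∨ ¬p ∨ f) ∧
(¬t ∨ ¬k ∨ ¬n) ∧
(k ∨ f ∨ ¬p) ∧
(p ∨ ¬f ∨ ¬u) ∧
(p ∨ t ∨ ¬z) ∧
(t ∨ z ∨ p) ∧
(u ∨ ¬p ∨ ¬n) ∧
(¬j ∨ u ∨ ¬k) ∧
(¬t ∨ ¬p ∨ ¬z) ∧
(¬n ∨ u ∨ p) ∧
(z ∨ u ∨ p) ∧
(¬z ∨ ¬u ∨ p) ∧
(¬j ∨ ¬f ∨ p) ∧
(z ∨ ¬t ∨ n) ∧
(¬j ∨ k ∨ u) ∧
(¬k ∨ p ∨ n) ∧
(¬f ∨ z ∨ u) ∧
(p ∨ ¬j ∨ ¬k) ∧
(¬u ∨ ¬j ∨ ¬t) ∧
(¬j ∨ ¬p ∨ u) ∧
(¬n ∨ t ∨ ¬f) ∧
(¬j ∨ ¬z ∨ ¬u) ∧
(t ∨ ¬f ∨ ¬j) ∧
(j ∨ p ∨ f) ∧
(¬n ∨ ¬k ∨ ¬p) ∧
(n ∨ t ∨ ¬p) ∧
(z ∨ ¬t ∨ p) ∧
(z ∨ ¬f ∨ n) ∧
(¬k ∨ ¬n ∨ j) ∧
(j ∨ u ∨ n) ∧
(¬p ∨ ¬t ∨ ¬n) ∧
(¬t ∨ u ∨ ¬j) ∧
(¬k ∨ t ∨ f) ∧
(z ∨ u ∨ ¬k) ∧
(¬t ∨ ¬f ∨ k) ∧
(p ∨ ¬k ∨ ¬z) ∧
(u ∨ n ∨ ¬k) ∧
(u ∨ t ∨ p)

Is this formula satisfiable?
No

No, the formula is not satisfiable.

No assignment of truth values to the variables can make all 40 clauses true simultaneously.

The formula is UNSAT (unsatisfiable).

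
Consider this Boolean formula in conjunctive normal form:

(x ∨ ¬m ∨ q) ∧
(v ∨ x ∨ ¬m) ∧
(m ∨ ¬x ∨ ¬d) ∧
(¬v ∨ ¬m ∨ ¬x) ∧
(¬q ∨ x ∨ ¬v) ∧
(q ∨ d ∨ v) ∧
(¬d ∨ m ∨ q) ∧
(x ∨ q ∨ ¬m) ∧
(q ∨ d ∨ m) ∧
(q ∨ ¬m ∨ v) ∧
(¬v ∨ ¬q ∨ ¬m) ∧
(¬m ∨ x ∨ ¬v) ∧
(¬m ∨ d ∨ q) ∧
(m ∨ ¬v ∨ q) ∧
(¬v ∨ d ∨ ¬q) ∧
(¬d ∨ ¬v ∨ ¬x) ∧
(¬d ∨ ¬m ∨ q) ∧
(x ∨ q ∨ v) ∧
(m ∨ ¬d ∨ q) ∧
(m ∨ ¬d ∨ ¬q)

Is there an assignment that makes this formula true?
Yes

Yes, the formula is satisfiable.

One satisfying assignment is: m=False, d=False, x=False, q=True, v=False

Verification: With this assignment, all 20 clauses evaluate to true.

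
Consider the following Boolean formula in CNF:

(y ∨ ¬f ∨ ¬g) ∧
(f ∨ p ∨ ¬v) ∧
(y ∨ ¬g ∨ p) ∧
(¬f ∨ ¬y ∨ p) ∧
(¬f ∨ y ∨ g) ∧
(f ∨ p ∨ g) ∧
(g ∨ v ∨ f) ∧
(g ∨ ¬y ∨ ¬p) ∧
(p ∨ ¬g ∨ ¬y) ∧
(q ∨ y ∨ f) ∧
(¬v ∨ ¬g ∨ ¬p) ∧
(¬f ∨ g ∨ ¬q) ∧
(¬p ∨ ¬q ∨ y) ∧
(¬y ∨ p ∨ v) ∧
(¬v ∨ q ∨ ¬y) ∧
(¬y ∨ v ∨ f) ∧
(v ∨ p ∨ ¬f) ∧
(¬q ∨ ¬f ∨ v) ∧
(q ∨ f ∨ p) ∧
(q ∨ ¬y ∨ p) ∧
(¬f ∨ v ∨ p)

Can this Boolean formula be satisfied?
Yes

Yes, the formula is satisfiable.

One satisfying assignment is: f=True, v=False, p=True, q=False, g=True, y=True

Verification: With this assignment, all 21 clauses evaluate to true.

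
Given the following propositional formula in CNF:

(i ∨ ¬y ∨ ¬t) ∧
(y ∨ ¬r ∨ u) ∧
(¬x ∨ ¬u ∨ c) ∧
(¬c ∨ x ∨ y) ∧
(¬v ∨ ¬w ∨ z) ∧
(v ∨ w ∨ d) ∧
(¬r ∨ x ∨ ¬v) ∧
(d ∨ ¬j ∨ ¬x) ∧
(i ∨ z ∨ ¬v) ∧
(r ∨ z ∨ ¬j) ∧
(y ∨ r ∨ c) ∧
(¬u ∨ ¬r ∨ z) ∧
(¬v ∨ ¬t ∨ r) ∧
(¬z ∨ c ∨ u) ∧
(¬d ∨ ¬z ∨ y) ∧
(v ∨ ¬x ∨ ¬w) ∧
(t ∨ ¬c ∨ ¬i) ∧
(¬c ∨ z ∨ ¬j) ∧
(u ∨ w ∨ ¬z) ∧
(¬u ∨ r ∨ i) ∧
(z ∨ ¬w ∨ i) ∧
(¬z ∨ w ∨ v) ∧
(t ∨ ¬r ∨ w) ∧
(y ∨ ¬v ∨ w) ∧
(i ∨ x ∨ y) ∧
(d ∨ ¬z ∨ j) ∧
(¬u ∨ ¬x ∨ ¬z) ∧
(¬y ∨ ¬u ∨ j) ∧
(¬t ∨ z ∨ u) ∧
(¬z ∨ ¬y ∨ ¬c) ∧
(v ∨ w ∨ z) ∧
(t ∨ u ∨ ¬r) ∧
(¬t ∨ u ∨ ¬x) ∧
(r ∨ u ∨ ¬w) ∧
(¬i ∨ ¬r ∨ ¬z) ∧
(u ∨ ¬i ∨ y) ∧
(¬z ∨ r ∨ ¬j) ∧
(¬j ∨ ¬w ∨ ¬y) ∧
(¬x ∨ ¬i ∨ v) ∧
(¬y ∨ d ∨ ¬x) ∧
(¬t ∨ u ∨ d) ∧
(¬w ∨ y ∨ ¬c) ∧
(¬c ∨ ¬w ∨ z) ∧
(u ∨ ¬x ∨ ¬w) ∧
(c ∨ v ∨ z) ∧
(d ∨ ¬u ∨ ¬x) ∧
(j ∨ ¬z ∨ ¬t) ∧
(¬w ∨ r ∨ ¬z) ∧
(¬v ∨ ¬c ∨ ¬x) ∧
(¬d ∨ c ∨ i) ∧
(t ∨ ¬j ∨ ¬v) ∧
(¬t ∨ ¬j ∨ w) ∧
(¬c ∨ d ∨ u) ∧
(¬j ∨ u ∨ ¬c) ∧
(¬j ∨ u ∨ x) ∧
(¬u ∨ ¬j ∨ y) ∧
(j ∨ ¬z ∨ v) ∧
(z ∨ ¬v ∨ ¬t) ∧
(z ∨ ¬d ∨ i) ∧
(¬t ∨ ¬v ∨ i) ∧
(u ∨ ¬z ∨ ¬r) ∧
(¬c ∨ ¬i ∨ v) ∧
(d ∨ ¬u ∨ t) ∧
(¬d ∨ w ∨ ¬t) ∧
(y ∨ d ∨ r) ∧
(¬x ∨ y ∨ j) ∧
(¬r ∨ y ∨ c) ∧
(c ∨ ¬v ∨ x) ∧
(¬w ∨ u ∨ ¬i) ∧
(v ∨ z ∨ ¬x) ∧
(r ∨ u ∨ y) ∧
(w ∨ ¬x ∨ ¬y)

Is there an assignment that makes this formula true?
No

No, the formula is not satisfiable.

No assignment of truth values to the variables can make all 72 clauses true simultaneously.

The formula is UNSAT (unsatisfiable).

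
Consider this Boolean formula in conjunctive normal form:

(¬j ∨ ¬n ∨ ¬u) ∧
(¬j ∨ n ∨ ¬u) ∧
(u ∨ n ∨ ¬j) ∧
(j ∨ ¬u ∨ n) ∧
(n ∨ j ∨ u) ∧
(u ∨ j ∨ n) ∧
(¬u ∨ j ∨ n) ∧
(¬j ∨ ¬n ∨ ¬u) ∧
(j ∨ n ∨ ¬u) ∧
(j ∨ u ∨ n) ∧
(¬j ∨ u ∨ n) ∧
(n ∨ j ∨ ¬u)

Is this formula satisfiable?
Yes

Yes, the formula is satisfiable.

One satisfying assignment is: u=False, n=True, j=False

Verification: With this assignment, all 12 clauses evaluate to true.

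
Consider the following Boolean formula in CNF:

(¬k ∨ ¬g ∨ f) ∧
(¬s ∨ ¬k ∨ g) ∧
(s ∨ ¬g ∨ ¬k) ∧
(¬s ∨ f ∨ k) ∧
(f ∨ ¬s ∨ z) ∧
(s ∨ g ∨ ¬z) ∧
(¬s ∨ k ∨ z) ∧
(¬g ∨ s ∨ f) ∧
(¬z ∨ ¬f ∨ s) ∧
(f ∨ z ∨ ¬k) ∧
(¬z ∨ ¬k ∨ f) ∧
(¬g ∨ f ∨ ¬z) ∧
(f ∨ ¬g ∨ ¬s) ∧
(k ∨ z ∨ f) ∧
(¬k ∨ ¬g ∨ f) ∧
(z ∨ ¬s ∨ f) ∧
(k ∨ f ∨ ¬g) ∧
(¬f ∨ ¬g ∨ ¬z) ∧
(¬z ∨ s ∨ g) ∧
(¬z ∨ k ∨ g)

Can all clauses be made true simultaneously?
Yes

Yes, the formula is satisfiable.

One satisfying assignment is: k=True, z=False, f=True, s=False, g=False

Verification: With this assignment, all 20 clauses evaluate to true.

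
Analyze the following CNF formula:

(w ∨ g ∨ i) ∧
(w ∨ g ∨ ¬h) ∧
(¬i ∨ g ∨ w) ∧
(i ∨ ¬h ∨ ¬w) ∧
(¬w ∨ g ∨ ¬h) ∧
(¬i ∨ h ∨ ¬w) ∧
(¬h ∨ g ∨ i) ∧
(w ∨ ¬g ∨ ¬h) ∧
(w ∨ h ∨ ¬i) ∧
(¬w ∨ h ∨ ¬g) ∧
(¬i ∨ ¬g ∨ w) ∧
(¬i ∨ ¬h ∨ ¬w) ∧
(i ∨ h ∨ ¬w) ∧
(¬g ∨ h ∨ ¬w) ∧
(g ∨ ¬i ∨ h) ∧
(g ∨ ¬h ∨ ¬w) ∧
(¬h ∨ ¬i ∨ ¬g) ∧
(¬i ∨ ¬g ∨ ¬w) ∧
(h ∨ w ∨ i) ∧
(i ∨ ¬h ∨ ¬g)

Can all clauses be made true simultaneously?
No

No, the formula is not satisfiable.

No assignment of truth values to the variables can make all 20 clauses true simultaneously.

The formula is UNSAT (unsatisfiable).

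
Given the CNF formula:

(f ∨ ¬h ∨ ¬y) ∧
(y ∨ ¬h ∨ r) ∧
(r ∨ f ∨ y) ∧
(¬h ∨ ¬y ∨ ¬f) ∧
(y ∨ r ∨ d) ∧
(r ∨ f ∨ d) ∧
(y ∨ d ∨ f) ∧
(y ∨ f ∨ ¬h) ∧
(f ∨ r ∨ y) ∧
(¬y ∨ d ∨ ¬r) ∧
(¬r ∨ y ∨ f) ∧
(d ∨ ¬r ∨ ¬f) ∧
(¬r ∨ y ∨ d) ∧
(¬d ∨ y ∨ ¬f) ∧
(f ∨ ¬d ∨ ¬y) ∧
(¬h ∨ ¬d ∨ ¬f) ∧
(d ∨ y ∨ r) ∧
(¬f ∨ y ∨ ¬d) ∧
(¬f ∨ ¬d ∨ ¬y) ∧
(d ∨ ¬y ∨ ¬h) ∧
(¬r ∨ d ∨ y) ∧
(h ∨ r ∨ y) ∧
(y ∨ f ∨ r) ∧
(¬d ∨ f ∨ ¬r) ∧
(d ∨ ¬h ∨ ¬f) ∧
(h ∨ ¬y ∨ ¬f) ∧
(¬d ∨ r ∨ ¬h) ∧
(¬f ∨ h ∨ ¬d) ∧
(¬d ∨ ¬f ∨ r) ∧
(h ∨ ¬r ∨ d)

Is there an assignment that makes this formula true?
No

No, the formula is not satisfiable.

No assignment of truth values to the variables can make all 30 clauses true simultaneously.

The formula is UNSAT (unsatisfiable).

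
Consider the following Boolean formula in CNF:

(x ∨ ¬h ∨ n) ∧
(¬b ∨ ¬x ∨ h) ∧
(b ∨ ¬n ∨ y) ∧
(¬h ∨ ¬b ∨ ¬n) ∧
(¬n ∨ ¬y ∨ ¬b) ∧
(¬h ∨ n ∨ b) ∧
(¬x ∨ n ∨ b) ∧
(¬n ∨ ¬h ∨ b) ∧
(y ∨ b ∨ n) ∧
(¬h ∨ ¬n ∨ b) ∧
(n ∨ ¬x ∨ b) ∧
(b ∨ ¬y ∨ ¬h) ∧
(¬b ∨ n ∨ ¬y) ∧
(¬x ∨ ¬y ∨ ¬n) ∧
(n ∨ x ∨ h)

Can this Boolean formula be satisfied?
Yes

Yes, the formula is satisfiable.

One satisfying assignment is: h=False, n=True, x=False, y=False, b=True

Verification: With this assignment, all 15 clauses evaluate to true.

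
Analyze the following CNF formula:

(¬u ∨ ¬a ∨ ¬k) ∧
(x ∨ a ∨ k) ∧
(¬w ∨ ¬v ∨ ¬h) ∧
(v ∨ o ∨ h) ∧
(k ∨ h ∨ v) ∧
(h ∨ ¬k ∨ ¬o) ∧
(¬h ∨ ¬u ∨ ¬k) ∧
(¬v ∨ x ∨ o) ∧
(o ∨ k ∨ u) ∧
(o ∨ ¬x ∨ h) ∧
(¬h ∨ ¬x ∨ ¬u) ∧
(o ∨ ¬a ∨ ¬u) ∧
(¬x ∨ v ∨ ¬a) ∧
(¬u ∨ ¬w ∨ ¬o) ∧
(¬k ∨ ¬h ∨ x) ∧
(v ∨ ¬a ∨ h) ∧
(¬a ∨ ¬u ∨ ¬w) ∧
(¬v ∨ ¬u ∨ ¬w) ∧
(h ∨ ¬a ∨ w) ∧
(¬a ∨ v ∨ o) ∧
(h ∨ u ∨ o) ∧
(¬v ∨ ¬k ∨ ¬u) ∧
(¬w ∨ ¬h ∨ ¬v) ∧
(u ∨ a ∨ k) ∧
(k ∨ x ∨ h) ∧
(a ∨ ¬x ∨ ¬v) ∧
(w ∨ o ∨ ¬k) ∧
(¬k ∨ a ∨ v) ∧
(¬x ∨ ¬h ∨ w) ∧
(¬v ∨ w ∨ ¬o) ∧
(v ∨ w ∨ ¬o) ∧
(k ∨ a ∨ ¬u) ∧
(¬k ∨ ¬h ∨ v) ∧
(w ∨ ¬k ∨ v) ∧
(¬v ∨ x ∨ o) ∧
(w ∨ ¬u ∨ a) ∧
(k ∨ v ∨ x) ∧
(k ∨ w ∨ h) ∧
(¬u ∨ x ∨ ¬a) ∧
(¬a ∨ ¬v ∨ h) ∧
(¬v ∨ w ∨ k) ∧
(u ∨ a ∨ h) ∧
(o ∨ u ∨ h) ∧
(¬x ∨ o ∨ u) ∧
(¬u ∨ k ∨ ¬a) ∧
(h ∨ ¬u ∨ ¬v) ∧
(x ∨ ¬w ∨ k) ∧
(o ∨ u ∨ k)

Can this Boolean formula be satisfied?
No

No, the formula is not satisfiable.

No assignment of truth values to the variables can make all 48 clauses true simultaneously.

The formula is UNSAT (unsatisfiable).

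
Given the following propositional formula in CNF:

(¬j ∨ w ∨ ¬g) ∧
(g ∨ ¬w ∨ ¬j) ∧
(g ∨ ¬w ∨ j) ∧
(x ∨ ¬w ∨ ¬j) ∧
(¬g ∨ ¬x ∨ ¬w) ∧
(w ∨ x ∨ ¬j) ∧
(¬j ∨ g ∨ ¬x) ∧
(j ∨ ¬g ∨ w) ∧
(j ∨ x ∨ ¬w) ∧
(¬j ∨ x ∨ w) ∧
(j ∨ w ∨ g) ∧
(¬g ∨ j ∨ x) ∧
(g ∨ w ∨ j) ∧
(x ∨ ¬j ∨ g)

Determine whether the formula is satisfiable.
No

No, the formula is not satisfiable.

No assignment of truth values to the variables can make all 14 clauses true simultaneously.

The formula is UNSAT (unsatisfiable).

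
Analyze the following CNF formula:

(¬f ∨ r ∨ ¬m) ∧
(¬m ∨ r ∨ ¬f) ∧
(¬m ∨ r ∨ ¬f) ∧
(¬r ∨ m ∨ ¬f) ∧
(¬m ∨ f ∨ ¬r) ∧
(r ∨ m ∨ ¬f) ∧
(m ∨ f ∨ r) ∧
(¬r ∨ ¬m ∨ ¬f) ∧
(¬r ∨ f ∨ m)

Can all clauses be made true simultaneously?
Yes

Yes, the formula is satisfiable.

One satisfying assignment is: m=True, f=False, r=False

Verification: With this assignment, all 9 clauses evaluate to true.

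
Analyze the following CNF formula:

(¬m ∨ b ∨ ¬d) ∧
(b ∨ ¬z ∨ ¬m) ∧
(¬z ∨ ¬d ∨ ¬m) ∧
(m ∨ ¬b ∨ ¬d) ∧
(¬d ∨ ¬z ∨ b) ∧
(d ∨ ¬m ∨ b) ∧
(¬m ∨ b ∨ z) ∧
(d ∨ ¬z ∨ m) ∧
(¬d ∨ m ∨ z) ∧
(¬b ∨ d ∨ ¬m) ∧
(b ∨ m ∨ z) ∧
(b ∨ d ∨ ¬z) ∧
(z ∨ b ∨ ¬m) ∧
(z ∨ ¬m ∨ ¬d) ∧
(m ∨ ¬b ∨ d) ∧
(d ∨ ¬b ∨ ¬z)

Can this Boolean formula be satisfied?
No

No, the formula is not satisfiable.

No assignment of truth values to the variables can make all 16 clauses true simultaneously.

The formula is UNSAT (unsatisfiable).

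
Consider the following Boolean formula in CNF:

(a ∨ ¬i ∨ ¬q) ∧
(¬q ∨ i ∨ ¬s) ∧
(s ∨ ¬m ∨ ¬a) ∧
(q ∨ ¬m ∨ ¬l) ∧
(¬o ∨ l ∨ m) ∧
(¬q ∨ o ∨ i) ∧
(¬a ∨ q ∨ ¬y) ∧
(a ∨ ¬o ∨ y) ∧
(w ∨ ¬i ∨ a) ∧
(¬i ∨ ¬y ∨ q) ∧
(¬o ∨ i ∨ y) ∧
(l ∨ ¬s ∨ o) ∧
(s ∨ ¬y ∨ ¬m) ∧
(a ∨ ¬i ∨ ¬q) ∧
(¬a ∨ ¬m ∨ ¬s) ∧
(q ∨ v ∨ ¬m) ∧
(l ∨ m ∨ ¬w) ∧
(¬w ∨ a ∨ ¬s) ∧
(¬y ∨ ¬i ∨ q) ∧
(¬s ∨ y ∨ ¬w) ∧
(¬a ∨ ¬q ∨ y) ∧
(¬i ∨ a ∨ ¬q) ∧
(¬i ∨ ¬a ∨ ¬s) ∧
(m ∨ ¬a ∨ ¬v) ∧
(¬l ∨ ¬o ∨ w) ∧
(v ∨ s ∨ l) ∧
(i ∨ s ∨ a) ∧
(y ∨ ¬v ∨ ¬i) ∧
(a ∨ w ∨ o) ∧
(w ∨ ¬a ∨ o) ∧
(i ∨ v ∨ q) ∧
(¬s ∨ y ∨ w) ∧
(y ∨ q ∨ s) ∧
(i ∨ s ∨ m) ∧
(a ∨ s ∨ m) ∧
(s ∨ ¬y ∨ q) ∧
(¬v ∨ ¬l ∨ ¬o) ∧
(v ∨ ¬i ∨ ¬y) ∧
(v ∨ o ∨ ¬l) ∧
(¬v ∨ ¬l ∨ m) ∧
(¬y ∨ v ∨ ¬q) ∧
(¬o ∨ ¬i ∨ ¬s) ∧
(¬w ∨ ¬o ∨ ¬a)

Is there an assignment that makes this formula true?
Yes

Yes, the formula is satisfiable.

One satisfying assignment is: q=False, a=False, m=True, l=False, y=True, v=True, o=True, i=False, s=True, w=False

Verification: With this assignment, all 43 clauses evaluate to true.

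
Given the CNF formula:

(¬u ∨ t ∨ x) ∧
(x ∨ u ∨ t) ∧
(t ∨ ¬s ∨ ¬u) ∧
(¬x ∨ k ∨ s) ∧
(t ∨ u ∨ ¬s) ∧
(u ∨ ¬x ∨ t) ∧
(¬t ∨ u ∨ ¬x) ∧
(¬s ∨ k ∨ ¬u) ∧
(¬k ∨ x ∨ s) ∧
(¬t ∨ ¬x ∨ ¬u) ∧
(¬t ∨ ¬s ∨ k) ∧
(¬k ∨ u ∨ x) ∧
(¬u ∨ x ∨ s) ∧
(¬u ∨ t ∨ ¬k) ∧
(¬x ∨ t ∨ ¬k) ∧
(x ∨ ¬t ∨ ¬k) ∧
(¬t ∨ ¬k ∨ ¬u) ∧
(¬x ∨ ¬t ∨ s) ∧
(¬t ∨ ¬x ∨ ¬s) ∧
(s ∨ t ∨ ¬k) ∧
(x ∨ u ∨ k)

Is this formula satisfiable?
No

No, the formula is not satisfiable.

No assignment of truth values to the variables can make all 21 clauses true simultaneously.

The formula is UNSAT (unsatisfiable).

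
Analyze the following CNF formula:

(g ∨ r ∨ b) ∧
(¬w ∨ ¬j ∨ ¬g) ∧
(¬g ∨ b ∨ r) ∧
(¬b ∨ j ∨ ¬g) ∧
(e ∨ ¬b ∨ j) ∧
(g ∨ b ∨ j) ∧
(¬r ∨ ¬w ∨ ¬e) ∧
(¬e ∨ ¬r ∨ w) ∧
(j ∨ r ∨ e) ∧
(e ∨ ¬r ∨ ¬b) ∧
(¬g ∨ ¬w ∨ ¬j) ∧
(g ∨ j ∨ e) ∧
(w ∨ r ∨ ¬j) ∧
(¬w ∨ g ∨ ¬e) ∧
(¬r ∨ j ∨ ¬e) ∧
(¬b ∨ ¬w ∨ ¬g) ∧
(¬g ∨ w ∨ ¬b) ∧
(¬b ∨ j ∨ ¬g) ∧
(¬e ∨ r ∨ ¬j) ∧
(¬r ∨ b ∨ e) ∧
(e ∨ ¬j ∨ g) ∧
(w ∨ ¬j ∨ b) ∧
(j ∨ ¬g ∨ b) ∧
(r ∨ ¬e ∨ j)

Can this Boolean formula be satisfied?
No

No, the formula is not satisfiable.

No assignment of truth values to the variables can make all 24 clauses true simultaneously.

The formula is UNSAT (unsatisfiable).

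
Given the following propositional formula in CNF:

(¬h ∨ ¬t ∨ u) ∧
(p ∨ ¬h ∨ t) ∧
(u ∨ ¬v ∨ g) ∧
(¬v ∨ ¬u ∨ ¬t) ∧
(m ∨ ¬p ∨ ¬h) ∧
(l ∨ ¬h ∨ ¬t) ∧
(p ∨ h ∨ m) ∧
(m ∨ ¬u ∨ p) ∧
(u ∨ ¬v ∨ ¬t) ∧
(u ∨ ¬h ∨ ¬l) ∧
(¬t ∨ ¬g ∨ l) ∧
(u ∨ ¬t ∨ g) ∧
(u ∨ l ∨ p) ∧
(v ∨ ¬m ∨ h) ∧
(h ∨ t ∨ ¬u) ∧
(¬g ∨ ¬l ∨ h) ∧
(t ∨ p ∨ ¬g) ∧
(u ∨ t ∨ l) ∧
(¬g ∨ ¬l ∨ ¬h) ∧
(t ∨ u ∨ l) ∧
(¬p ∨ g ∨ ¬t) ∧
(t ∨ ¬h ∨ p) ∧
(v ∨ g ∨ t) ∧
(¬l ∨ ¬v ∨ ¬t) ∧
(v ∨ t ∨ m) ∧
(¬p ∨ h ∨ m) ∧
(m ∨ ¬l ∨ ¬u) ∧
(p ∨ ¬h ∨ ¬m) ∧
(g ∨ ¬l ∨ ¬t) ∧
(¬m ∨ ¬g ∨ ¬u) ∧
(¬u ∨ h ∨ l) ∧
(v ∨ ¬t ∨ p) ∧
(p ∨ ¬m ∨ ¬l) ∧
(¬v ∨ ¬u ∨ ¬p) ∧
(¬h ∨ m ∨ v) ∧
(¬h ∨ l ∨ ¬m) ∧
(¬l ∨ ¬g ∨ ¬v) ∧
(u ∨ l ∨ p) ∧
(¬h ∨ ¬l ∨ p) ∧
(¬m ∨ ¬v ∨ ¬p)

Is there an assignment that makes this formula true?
No

No, the formula is not satisfiable.

No assignment of truth values to the variables can make all 40 clauses true simultaneously.

The formula is UNSAT (unsatisfiable).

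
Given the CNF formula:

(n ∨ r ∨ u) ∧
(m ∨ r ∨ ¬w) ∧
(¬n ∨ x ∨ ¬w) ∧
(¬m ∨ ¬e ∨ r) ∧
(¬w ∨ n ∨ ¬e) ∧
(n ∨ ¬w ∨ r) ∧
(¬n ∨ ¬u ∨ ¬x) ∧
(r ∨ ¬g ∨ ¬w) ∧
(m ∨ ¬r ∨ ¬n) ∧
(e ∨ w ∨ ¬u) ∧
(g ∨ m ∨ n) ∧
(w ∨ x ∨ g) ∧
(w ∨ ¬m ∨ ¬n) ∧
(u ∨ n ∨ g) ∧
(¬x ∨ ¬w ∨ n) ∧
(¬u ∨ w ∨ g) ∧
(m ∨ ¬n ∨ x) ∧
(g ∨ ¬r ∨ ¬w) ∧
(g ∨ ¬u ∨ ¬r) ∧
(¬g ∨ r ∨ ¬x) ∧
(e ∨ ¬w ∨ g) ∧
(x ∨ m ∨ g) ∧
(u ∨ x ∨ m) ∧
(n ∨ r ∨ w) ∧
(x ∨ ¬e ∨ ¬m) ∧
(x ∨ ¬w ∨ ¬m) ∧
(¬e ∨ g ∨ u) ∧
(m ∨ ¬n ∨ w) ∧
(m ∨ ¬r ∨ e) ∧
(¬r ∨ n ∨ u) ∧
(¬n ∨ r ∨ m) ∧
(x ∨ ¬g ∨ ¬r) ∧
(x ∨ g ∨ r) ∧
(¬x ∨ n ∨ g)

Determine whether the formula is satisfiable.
Yes

Yes, the formula is satisfiable.

One satisfying assignment is: g=True, m=False, e=True, n=False, w=False, r=True, u=True, x=True

Verification: With this assignment, all 34 clauses evaluate to true.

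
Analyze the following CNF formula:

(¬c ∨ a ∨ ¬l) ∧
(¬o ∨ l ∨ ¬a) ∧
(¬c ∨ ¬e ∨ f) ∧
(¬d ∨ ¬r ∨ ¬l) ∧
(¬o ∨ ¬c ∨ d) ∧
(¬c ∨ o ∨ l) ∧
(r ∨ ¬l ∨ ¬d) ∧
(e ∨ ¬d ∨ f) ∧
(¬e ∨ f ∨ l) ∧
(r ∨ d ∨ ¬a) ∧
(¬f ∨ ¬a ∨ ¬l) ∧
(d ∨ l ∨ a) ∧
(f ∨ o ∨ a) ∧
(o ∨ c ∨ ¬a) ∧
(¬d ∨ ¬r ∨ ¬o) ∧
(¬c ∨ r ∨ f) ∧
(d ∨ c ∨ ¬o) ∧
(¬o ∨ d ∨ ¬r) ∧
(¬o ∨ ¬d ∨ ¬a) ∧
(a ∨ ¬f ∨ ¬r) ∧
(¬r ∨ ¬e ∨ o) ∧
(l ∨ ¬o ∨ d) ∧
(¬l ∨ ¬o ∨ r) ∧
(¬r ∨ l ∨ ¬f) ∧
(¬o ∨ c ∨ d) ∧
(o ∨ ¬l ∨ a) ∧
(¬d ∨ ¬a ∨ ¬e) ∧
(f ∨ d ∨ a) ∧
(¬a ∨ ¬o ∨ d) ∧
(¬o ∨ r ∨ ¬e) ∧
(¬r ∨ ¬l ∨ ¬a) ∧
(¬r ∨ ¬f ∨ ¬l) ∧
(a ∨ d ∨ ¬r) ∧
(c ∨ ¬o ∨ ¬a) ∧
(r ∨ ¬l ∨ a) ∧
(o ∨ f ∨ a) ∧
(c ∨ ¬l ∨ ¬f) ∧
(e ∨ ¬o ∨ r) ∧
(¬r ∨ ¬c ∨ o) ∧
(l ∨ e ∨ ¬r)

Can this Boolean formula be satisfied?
Yes

Yes, the formula is satisfiable.

One satisfying assignment is: f=True, e=False, a=False, r=False, o=False, l=False, d=True, c=False

Verification: With this assignment, all 40 clauses evaluate to true.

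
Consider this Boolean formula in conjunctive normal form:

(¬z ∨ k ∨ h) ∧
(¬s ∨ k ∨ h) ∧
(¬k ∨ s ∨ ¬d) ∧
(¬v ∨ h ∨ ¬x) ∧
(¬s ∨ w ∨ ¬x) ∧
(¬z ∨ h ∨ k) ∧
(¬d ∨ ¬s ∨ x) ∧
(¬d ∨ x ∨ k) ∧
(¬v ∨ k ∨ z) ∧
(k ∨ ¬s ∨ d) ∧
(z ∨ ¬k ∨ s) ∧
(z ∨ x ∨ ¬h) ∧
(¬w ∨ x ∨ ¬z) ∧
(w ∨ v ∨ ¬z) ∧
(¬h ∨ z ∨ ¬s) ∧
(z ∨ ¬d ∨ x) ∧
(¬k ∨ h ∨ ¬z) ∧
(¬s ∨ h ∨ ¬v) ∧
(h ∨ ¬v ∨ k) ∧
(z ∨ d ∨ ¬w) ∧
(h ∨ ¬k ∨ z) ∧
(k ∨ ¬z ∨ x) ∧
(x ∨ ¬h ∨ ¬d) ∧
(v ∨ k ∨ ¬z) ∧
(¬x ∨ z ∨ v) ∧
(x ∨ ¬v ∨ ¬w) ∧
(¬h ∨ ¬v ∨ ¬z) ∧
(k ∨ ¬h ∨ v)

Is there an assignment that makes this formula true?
Yes

Yes, the formula is satisfiable.

One satisfying assignment is: z=False, v=False, s=False, k=False, x=False, w=False, d=False, h=False

Verification: With this assignment, all 28 clauses evaluate to true.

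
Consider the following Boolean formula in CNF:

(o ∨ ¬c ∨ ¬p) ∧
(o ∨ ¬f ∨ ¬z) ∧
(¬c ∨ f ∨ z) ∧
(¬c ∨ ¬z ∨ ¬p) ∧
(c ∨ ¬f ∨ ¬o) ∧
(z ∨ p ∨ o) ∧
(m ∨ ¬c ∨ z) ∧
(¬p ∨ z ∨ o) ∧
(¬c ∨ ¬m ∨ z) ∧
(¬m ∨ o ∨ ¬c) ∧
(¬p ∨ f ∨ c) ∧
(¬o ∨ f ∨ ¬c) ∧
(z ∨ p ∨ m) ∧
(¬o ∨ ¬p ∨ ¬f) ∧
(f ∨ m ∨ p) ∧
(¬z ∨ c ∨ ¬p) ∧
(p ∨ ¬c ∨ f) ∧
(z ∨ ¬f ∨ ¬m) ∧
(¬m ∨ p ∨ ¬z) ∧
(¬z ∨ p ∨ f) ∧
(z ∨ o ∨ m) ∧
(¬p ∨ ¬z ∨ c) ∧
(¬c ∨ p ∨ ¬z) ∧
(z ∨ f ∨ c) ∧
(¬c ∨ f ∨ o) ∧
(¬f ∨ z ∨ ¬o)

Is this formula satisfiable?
No

No, the formula is not satisfiable.

No assignment of truth values to the variables can make all 26 clauses true simultaneously.

The formula is UNSAT (unsatisfiable).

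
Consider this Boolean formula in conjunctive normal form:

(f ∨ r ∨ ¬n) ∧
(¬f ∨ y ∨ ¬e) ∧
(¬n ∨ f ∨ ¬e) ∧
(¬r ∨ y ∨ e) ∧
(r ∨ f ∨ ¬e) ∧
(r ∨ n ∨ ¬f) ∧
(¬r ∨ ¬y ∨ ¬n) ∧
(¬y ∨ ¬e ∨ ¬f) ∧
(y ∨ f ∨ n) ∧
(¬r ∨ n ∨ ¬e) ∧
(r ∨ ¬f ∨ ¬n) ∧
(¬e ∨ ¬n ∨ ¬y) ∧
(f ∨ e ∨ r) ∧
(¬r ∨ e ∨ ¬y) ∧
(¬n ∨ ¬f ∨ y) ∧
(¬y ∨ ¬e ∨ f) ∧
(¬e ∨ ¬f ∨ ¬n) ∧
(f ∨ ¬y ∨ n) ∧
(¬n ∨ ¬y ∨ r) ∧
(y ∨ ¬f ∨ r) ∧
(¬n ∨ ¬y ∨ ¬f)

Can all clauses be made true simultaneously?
No

No, the formula is not satisfiable.

No assignment of truth values to the variables can make all 21 clauses true simultaneously.

The formula is UNSAT (unsatisfiable).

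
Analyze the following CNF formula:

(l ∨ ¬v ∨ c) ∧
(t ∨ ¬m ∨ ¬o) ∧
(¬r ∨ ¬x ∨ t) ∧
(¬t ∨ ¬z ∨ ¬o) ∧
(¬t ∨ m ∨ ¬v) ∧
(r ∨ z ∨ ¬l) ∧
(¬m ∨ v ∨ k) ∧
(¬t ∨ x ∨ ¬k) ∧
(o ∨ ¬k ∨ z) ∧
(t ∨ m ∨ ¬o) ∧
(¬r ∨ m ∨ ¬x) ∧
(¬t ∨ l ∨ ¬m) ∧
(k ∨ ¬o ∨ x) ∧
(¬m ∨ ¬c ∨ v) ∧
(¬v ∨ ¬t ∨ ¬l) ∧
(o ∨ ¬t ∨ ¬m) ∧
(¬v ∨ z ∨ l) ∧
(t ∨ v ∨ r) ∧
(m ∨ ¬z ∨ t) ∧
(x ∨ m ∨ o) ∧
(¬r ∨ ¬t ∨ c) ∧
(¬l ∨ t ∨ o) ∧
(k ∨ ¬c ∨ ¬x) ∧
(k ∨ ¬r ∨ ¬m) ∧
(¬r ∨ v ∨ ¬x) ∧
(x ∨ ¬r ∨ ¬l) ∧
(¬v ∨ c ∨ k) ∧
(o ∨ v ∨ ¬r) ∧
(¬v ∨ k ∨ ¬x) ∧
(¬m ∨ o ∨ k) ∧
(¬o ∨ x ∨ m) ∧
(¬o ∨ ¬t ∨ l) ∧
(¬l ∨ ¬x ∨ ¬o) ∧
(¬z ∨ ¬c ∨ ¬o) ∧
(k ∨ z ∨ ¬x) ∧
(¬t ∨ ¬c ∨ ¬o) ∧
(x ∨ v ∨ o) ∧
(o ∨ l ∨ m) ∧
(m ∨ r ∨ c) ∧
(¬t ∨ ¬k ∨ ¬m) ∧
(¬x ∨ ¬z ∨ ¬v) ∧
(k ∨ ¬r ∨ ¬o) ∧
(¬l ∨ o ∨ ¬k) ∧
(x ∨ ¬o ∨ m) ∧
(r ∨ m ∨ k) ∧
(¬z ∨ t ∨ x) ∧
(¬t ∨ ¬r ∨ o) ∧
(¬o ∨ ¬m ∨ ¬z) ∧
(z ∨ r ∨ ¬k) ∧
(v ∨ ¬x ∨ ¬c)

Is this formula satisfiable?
No

No, the formula is not satisfiable.

No assignment of truth values to the variables can make all 50 clauses true simultaneously.

The formula is UNSAT (unsatisfiable).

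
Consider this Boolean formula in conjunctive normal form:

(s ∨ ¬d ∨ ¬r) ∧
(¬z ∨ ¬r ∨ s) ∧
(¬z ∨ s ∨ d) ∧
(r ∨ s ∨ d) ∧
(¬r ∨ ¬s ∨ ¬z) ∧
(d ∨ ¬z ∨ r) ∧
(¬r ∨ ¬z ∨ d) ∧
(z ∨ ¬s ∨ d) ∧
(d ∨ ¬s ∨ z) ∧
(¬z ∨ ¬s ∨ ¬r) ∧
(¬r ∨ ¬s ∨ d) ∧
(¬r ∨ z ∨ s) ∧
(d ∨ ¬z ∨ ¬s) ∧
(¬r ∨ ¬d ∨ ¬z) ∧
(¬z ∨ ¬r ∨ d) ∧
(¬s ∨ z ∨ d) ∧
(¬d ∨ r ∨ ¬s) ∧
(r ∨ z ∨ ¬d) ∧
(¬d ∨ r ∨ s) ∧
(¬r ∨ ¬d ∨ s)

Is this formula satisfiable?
Yes

Yes, the formula is satisfiable.

One satisfying assignment is: s=True, r=True, z=False, d=True

Verification: With this assignment, all 20 clauses evaluate to true.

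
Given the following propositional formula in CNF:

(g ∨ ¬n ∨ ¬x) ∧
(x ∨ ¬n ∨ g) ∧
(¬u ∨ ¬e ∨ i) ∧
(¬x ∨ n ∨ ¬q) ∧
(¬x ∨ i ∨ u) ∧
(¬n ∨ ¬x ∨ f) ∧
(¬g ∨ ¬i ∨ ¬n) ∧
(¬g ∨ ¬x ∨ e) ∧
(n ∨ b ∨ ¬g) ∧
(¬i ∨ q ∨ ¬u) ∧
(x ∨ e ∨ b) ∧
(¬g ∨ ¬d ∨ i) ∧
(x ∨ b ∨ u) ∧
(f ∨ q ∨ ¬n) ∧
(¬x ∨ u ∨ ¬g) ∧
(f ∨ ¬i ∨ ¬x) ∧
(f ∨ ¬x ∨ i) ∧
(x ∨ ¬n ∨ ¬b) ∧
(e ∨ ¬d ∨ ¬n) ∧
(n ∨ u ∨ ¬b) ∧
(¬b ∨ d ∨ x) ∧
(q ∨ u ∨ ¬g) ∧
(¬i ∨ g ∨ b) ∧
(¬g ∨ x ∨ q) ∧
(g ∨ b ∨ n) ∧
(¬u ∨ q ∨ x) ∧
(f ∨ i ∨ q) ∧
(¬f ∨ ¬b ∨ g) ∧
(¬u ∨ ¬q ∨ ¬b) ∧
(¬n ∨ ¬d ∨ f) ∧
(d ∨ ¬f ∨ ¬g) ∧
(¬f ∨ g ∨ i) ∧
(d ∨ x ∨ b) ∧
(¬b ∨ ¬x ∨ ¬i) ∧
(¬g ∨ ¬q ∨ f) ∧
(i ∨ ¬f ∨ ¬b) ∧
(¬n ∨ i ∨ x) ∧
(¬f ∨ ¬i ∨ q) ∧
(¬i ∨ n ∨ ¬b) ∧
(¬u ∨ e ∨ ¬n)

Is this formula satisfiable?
No

No, the formula is not satisfiable.

No assignment of truth values to the variables can make all 40 clauses true simultaneously.

The formula is UNSAT (unsatisfiable).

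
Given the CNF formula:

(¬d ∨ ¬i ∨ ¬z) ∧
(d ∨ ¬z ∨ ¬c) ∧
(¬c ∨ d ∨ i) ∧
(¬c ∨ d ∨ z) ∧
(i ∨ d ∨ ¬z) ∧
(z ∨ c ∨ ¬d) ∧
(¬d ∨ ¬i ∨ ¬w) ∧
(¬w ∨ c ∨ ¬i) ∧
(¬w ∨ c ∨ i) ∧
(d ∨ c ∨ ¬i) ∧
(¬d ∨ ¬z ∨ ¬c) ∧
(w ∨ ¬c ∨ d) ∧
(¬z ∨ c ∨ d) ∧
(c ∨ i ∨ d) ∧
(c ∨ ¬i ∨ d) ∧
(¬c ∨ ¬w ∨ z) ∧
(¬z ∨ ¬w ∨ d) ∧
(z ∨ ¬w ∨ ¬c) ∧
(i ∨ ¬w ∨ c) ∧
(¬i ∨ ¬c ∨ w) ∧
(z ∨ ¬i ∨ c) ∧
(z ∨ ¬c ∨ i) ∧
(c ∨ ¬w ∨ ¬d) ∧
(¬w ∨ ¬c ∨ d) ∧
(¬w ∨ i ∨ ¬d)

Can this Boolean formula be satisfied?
Yes

Yes, the formula is satisfiable.

One satisfying assignment is: d=True, i=False, c=False, z=True, w=False

Verification: With this assignment, all 25 clauses evaluate to true.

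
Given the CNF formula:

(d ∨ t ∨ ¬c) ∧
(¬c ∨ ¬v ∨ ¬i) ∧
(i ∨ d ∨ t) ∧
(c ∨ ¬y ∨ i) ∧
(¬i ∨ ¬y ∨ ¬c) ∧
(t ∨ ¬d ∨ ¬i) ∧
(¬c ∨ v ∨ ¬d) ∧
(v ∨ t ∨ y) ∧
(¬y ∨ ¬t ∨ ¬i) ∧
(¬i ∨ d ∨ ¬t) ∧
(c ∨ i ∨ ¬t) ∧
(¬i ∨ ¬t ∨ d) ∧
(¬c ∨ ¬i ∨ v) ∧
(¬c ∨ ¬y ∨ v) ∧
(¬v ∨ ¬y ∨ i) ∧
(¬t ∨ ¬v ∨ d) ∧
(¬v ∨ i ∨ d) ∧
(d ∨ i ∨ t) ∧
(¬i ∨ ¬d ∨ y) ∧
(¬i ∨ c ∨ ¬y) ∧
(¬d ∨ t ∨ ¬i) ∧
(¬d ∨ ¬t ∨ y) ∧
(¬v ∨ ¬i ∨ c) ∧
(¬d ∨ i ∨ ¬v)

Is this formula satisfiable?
Yes

Yes, the formula is satisfiable.

One satisfying assignment is: y=False, v=False, i=False, c=True, t=True, d=False

Verification: With this assignment, all 24 clauses evaluate to true.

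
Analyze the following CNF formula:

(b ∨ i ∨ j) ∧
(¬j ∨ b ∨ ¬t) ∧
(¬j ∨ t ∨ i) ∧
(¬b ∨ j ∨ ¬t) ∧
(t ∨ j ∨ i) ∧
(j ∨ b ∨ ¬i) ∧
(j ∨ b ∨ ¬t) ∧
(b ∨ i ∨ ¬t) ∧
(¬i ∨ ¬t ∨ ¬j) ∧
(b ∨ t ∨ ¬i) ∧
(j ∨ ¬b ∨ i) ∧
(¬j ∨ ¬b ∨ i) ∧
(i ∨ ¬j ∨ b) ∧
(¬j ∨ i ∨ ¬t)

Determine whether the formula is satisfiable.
Yes

Yes, the formula is satisfiable.

One satisfying assignment is: j=False, t=False, i=True, b=True

Verification: With this assignment, all 14 clauses evaluate to true.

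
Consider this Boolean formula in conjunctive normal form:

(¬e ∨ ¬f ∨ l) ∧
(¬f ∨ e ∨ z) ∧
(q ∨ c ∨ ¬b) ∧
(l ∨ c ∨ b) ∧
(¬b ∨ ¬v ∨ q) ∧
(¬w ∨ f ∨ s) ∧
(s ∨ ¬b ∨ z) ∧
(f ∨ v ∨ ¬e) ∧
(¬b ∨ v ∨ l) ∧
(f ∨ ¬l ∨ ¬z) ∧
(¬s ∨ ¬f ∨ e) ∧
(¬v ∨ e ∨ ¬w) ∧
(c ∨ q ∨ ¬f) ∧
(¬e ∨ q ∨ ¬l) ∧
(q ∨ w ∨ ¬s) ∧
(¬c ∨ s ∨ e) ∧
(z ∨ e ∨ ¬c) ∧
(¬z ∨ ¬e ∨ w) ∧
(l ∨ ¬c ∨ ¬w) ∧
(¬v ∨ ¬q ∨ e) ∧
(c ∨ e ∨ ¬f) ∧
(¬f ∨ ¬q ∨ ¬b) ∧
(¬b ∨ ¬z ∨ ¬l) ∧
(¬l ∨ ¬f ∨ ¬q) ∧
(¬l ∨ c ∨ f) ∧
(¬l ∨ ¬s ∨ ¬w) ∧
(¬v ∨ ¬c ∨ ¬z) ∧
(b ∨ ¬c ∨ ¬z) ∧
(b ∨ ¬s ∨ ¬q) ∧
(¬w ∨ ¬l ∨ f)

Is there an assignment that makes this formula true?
Yes

Yes, the formula is satisfiable.

One satisfying assignment is: e=True, f=False, q=True, v=True, w=True, z=True, l=False, s=True, c=False, b=True

Verification: With this assignment, all 30 clauses evaluate to true.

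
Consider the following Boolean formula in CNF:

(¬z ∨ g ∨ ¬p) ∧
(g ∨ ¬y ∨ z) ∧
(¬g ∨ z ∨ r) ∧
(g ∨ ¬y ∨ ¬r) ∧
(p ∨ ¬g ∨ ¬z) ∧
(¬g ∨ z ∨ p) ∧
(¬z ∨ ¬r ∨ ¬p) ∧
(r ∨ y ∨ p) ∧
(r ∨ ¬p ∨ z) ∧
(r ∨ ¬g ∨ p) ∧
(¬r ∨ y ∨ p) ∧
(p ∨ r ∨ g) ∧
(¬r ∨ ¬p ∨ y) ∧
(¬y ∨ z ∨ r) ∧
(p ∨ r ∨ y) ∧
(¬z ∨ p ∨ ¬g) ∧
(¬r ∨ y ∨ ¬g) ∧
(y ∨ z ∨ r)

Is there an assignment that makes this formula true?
Yes

Yes, the formula is satisfiable.

One satisfying assignment is: g=True, z=False, r=True, p=True, y=True

Verification: With this assignment, all 18 clauses evaluate to true.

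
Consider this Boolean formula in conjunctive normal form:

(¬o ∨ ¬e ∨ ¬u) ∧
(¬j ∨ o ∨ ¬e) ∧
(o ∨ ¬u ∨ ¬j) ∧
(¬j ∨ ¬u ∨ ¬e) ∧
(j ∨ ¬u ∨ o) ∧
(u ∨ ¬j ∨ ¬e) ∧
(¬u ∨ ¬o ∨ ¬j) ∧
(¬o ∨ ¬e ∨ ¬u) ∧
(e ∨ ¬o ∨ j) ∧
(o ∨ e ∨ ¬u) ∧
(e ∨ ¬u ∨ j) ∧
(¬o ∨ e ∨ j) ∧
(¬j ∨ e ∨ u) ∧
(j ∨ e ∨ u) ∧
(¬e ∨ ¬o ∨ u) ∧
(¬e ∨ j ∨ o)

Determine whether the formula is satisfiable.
No

No, the formula is not satisfiable.

No assignment of truth values to the variables can make all 16 clauses true simultaneously.

The formula is UNSAT (unsatisfiable).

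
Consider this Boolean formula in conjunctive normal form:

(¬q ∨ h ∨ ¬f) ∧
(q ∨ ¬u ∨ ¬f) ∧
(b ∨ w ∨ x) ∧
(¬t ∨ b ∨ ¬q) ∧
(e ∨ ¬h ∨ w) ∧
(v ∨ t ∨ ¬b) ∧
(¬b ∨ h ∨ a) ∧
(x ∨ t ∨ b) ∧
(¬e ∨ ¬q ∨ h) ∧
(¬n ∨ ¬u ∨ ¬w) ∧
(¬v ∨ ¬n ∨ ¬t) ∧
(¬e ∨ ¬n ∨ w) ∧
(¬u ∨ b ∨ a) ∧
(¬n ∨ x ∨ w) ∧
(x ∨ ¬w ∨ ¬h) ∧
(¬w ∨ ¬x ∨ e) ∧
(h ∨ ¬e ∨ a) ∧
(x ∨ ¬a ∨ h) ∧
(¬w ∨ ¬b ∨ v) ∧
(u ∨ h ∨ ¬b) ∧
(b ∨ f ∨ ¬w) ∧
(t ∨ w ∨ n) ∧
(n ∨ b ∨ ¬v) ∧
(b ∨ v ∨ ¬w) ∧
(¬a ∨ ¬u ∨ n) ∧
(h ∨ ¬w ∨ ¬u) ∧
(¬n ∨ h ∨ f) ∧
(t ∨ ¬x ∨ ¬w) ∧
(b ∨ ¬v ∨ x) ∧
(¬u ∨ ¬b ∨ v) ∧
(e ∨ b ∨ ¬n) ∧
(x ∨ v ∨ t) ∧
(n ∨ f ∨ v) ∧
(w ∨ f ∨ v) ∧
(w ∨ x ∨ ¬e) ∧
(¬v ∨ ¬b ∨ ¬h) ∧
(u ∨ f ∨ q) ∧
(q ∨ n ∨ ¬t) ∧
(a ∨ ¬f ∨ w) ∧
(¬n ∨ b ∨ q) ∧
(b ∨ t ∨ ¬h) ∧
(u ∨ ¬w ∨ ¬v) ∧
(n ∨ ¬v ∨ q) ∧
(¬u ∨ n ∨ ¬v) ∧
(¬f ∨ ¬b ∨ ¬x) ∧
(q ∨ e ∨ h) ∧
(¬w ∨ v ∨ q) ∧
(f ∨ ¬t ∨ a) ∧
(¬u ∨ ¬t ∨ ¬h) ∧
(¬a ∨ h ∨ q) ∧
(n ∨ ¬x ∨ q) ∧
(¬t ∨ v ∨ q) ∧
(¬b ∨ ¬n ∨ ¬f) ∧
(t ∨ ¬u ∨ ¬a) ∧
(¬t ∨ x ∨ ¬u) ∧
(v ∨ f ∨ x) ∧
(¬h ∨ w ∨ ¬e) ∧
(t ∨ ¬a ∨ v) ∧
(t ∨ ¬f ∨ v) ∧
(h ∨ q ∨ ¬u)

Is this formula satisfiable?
No

No, the formula is not satisfiable.

No assignment of truth values to the variables can make all 60 clauses true simultaneously.

The formula is UNSAT (unsatisfiable).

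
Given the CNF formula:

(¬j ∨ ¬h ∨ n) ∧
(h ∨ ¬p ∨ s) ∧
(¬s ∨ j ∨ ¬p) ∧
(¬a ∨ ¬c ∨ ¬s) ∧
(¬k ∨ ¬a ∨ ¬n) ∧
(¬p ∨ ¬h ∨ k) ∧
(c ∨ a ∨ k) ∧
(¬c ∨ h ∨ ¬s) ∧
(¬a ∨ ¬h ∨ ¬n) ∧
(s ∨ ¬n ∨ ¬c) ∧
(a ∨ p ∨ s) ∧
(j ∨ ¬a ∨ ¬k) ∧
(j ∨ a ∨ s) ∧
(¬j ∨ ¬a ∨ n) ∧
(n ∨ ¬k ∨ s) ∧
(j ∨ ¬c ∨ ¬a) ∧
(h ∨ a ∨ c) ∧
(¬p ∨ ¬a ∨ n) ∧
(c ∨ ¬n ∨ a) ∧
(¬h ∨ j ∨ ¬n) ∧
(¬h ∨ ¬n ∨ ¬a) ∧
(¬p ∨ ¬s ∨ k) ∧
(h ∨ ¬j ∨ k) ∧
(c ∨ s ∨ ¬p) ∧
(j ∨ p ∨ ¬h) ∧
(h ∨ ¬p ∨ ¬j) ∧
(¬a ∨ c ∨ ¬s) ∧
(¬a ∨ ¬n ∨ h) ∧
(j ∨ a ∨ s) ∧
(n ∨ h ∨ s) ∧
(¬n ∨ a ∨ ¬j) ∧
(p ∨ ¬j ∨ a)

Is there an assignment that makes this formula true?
No

No, the formula is not satisfiable.

No assignment of truth values to the variables can make all 32 clauses true simultaneously.

The formula is UNSAT (unsatisfiable).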